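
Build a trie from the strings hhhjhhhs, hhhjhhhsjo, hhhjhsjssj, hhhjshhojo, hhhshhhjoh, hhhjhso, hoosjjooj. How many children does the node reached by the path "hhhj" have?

2

The children of the "hhhj" node are the distinct next characters among strings starting with "hhhj".
Distinct next characters after "hhhj": h, s.
That node has 2 child edges.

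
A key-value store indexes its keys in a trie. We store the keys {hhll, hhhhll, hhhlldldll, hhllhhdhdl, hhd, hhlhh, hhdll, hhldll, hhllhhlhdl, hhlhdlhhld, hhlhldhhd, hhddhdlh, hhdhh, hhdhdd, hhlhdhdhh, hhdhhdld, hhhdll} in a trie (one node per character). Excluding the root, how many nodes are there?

Count nodes per top-level branch (shared prefixes stored once):
  'h'-branch (hhd, hhddhdlh, hhdhdd, hhdhh, hhdhhdld, hhdll, hhhdll, hhhhll, hhhlldldll, hhldll, hhlhdhdhh, hhlhdlhhld, hhlhh, hhlhldhhd, hhll, hhllhhdhdl, hhllhhlhdl): 63 nodes
Sum: 63

63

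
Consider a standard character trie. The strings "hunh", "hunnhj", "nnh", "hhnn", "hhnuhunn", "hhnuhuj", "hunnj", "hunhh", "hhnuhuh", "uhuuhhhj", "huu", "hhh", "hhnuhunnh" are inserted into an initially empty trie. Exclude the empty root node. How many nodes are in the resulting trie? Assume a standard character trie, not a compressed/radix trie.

Trie structure (* marks end of a word):
(root)
├─ h
│  ├─ h
│  │  ├─ h *
│  │  └─ n
│  │     ├─ n *
│  │     └─ u
│  │        └─ h
│  │           └─ u
│  │              ├─ h *
│  │              ├─ j *
│  │              └─ n
│  │                 └─ n *
│  │                    └─ h *
│  └─ u
│     ├─ n
│     │  ├─ h *
│     │  │  └─ h *
│     │  └─ n
│     │     ├─ h
│     │     │  └─ j *
│     │     └─ j *
│     └─ u *
├─ n
│  └─ n
│     └─ h *
└─ u
   └─ h
      └─ u
         └─ u
            └─ h
               └─ h
                  └─ h
                     └─ j *
Counting every labelled node above: 33.

33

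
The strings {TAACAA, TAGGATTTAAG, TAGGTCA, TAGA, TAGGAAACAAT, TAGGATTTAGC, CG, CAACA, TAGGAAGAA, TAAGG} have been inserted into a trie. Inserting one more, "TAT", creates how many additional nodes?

"TA" is already a path in the trie; the remaining "T" must be added.
So 3 − 2 = 1 new nodes.

1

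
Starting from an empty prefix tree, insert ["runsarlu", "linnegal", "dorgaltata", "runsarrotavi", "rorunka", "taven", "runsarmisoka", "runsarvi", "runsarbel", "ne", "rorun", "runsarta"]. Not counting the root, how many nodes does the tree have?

58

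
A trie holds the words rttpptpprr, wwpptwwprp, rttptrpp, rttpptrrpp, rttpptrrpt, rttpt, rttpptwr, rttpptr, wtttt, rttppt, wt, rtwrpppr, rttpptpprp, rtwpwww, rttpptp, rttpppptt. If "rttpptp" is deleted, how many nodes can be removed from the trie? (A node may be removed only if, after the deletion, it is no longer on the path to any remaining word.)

Walk "rttpptp" from the leaf back toward the root, removing each node that no remaining word uses.
Every node on "rttpptp" is still needed (e.g. by "rttpptpprr"), so nothing is freed.
Nodes removed: 0

0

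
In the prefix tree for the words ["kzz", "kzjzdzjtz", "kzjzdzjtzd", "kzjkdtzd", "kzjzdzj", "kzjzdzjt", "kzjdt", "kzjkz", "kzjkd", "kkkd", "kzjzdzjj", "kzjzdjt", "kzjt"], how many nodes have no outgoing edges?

Leaves are exactly the stored words that no other stored word extends.
Those words: "kkkd", "kzjdt", "kzjkdtzd", "kzjkz", "kzjt", "kzjzdjt", "kzjzdzjj", "kzjzdzjtzd", "kzz"
Leaf count: 9

9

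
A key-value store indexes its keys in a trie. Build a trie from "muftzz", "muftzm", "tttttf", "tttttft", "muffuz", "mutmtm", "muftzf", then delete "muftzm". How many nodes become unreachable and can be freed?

A node on "muftzm"'s path can go only if nothing else ends at it or branches off below it.
The suffix "m" (1 node) is used only by "muftzm"; the node for "muftz" still has the child "z", so pruning stops there.
Nodes removed: 1

1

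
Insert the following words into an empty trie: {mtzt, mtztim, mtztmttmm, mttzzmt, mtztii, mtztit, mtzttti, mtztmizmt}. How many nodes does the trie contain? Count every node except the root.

25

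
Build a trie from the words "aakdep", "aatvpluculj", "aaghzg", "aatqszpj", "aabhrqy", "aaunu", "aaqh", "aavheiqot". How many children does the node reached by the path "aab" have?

1

Walk "aab" from the root, arriving at one node.
Distinct next characters after "aab": h.
That node has 1 child edge.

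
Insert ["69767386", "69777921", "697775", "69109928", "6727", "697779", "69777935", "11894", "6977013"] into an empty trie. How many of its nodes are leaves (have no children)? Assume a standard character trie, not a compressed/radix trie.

Leaves are exactly the stored words that no other stored word extends.
Those words: "11894", "6727", "69109928", "69767386", "6977013", "697775", "69777921", "69777935"
Leaf count: 8

8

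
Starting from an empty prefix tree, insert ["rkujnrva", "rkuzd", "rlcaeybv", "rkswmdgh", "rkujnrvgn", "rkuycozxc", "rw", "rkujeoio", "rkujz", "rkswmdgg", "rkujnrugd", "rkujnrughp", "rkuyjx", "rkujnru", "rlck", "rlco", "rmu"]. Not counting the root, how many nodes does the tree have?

49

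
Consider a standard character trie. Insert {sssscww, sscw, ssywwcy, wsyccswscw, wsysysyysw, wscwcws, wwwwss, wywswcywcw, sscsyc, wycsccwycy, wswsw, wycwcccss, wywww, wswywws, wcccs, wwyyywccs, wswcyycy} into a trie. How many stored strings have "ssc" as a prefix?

2

Filter for entries beginning with "ssc":
Words under "ssc": sscsyc, sscw
Count: 2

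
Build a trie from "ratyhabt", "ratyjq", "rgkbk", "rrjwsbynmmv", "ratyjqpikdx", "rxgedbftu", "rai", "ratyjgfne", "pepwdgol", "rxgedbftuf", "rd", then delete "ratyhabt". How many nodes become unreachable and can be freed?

4

Walk "ratyhabt" from the leaf back toward the root, removing each node that no remaining word uses.
The suffix "habt" (4 nodes) is used only by "ratyhabt"; the node for "raty" still has the child "j", so pruning stops there.
Nodes removed: 4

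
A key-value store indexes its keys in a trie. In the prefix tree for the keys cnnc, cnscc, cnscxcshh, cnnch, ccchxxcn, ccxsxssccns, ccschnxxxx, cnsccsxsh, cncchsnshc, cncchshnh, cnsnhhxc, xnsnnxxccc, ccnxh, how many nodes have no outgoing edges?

11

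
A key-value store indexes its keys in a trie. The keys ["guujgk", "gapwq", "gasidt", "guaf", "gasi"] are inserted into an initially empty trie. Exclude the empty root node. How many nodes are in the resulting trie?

16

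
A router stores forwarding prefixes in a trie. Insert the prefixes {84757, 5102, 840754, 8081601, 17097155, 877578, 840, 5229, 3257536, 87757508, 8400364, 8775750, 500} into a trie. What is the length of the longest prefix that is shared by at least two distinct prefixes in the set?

Equivalently: take the maximum, over all pairs, of their longest common prefix length.
"8775750" and "87757508" agree on "8775750" (7 characters) before diverging; nothing deeper is shared.
Longest shared-prefix length: 7

7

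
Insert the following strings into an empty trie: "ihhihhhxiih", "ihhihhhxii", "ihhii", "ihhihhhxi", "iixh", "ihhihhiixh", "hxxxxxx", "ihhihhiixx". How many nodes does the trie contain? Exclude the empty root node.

27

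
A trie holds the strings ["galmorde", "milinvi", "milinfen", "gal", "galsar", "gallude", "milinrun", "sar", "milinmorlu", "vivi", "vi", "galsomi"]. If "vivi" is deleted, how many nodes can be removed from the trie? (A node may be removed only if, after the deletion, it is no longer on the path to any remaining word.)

A node on "vivi"'s path can go only if nothing else ends at it or branches off below it.
The suffix "vi" (2 nodes) is used only by "vivi"; "vi" is itself a stored word, so pruning stops there.
Nodes removed: 2

2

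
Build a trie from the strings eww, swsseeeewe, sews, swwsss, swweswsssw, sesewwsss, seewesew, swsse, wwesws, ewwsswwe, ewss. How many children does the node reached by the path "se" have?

3

Follow the path "se" to its node, then look at its outgoing edges.
Characters that immediately follow "se" among the stored strings: {e, s, w}.
That node has 3 child edges.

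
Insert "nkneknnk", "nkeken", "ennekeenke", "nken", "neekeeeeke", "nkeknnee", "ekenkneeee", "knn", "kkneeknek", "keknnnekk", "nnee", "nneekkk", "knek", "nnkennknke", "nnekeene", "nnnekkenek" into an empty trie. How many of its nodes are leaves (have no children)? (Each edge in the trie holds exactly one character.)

15

Leaves are exactly the stored words that no other stored word extends.
Those words: "ekenkneeee", "ennekeenke", "keknnnekk", "kkneeknek", "knek", "knn", "neekeeeeke", "nkeken", "nkeknnee", "nken", "nkneknnk", "nneekkk", "nnekeene", "nnkennknke", "nnnekkenek"
Leaf count: 15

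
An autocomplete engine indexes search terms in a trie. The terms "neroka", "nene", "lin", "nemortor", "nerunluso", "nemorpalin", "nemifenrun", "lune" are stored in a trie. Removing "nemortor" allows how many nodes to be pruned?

Walk "nemortor" from the leaf back toward the root, removing each node that no remaining word uses.
The suffix "tor" (3 nodes) is used only by "nemortor"; the node for "nemor" still has the child "p", so pruning stops there.
Nodes removed: 3

3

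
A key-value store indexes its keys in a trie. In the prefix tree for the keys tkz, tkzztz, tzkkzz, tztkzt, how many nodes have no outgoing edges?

3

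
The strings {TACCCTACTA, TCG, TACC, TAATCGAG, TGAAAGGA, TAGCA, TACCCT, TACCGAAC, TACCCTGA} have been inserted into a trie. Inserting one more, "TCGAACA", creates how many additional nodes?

Walking "TCGAACA" from the root, the first 3 characters ("TCG") follow existing edges; "A" is the first miss.
So 7 − 3 = 4 new nodes.

4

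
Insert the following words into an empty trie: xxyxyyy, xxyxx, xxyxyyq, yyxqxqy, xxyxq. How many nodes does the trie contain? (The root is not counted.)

17

Count nodes per top-level branch (shared prefixes stored once):
  'x'-branch (xxyxq, xxyxx, xxyxyyq, xxyxyyy): 10 nodes
  'y'-branch (yyxqxqy): 7 nodes
Sum: 17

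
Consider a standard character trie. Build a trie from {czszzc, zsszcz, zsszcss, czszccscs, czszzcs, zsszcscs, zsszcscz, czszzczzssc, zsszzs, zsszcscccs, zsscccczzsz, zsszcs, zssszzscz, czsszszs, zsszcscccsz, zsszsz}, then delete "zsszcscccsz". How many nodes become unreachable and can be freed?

Walk "zsszcscccsz" from the leaf back toward the root, removing each node that no remaining word uses.
The suffix "z" (1 node) is used only by "zsszcscccsz"; "zsszcscccs" is itself a stored word, so pruning stops there.
Nodes removed: 1

1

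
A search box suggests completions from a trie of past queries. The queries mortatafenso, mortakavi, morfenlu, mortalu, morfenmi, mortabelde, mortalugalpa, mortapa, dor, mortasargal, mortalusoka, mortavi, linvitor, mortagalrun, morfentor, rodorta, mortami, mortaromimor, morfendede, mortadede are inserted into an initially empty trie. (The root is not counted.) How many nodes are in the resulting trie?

93

Insert word by word; a character creates a node only if that edge doesn't already exist:
  "mortatafenso" → 12 new (m, o, r, t, a, t, a, f, e, n, s, o)
  "mortakavi" → prefix "morta" already present; 4 new (k, a, v, i)
  "morfenlu" → prefix "mor" already present; 5 new (f, e, n, l, u)
  "mortalu" → prefix "morta" already present; 2 new (l, u)
  "morfenmi" → prefix "morfen" already present; 2 new (m, i)
  "mortabelde" → prefix "morta" already present; 5 new (b, e, l, d, e)
  "mortalugalpa" → prefix "mortalu" already present; 5 new (g, a, l, p, a)
  "mortapa" → prefix "morta" already present; 2 new (p, a)
  "dor" → 3 new (d, o, r)
  "mortasargal" → prefix "morta" already present; 6 new (s, a, r, g, a, l)
  "mortalusoka" → prefix "mortalu" already present; 4 new (s, o, k, a)
  "mortavi" → prefix "morta" already present; 2 new (v, i)
  "linvitor" → 8 new (l, i, n, v, i, t, o, r)
  "mortagalrun" → prefix "morta" already present; 6 new (g, a, l, r, u, n)
  "morfentor" → prefix "morfen" already present; 3 new (t, o, r)
  "rodorta" → 7 new (r, o, d, o, r, t, a)
  "mortami" → prefix "morta" already present; 2 new (m, i)
  "mortaromimor" → prefix "morta" already present; 7 new (r, o, m, i, m, o, r)
  "morfendede" → prefix "morfen" already present; 4 new (d, e, d, e)
  "mortadede" → prefix "morta" already present; 4 new (d, e, d, e)
Total nodes = 12 + 4 + 5 + 2 + 2 + 5 + 5 + 2 + 3 + 6 + 4 + 2 + 8 + 6 + 3 + 7 + 2 + 7 + 4 + 4 = 93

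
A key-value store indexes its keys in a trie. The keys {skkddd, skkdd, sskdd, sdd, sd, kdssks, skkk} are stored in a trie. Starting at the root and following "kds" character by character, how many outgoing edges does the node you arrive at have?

1

Follow the path "kds" to its node, then look at its outgoing edges.
Distinct next characters after "kds": s.
That node has 1 child edge.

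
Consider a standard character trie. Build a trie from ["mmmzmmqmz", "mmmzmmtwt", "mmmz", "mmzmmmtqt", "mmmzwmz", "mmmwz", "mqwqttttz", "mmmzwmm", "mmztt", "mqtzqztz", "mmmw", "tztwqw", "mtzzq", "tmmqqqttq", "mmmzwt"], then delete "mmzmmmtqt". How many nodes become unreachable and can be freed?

6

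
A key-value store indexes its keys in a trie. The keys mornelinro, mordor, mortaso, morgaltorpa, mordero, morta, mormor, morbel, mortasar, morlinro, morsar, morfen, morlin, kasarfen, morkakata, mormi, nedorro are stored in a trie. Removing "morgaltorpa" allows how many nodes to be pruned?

Walk "morgaltorpa" from the leaf back toward the root, removing each node that no remaining word uses.
The suffix "galtorpa" (8 nodes) is used only by "morgaltorpa"; the node for "mor" still has the child "n", so pruning stops there.
Nodes removed: 8

8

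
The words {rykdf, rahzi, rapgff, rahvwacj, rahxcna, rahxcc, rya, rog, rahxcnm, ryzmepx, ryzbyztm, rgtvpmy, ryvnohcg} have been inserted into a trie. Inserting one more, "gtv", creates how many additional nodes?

3

"gtv" shares no prefix with any stored word, so all 3 characters open new nodes.
3 − 0 = 3 new nodes.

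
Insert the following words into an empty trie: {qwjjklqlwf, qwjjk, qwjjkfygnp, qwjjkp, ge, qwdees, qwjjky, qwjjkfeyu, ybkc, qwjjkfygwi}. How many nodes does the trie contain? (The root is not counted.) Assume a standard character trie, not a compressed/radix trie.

Count nodes per top-level branch (shared prefixes stored once):
  'g'-branch (ge): 2 nodes
  'q'-branch (qwdees, qwjjk, qwjjkfeyu, qwjjkfygnp, qwjjkfygwi, qwjjklqlwf, qwjjkp, qwjjky): 26 nodes
  'y'-branch (ybkc): 4 nodes
Sum: 32

32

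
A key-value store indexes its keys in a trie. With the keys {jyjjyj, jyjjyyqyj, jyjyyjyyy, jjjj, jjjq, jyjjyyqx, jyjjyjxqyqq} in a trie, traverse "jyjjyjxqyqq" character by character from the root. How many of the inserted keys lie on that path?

2

Check each prefix of "jyjjyjxqyqq" against the stored set — each match is an end-marker on the path.
Prefixes of the query that are stored words: "jyjjyj", "jyjjyjxqyqq"
Count: 2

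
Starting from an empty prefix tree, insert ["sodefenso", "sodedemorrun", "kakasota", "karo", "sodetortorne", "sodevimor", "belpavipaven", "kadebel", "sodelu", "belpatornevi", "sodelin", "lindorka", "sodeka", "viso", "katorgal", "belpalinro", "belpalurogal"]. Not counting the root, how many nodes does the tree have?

99

Trace insertions, counting only characters that open a new branch:
  "sodefenso" → 9 new (s, o, d, e, f, e, n, s, o)
  "sodedemorrun" → prefix "sode" already present; 8 new (d, e, m, o, r, r, u, n)
  "kakasota" → 8 new (k, a, k, a, s, o, t, a)
  "karo" → prefix "ka" already present; 2 new (r, o)
  "sodetortorne" → prefix "sode" already present; 8 new (t, o, r, t, o, r, n, e)
  "sodevimor" → prefix "sode" already present; 5 new (v, i, m, o, r)
  "belpavipaven" → 12 new (b, e, l, p, a, v, i, p, a, v, e, n)
  "kadebel" → prefix "ka" already present; 5 new (d, e, b, e, l)
  "sodelu" → prefix "sode" already present; 2 new (l, u)
  "belpatornevi" → prefix "belpa" already present; 7 new (t, o, r, n, e, v, i)
  "sodelin" → prefix "sodel" already present; 2 new (i, n)
  "lindorka" → 8 new (l, i, n, d, o, r, k, a)
  "sodeka" → prefix "sode" already present; 2 new (k, a)
  "viso" → 4 new (v, i, s, o)
  "katorgal" → prefix "ka" already present; 6 new (t, o, r, g, a, l)
  "belpalinro" → prefix "belpa" already present; 5 new (l, i, n, r, o)
  "belpalurogal" → prefix "belpal" already present; 6 new (u, r, o, g, a, l)
Total nodes = 9 + 8 + 8 + 2 + 8 + 5 + 12 + 5 + 2 + 7 + 2 + 8 + 2 + 4 + 6 + 5 + 6 = 99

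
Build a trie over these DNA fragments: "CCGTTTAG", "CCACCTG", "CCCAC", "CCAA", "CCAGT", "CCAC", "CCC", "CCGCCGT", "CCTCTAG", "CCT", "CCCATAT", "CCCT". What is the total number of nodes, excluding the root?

32

Count nodes per top-level branch (shared prefixes stored once):
  'C'-branch (CCAA, CCAC, CCACCTG, CCAGT, CCC, CCCAC, CCCATAT, CCCT, CCGCCGT, CCGTTTAG, CCT, CCTCTAG): 32 nodes
Sum: 32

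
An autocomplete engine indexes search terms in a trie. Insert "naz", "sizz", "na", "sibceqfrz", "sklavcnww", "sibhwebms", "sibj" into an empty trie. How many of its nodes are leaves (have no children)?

Leaves are exactly the stored words that no other stored word extends.
Those words: "naz", "sibceqfrz", "sibhwebms", "sibj", "sizz", "sklavcnww"
Leaf count: 6

6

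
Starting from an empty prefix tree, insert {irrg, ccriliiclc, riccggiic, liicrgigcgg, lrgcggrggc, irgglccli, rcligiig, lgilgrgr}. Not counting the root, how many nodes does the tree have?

For each word, the new-node count is its length minus the longest prefix already in the trie:
  "irrg" → 4 new (i, r, r, g)
  "ccriliiclc" → 10 new (c, c, r, i, l, i, i, c, l, c)
  "riccggiic" → 9 new (r, i, c, c, g, g, i, i, c)
  "liicrgigcgg" → 11 new (l, i, i, c, r, g, i, g, c, g, g)
  "lrgcggrggc" → prefix "l" already present; 9 new (r, g, c, g, g, r, g, g, c)
  "irgglccli" → prefix "ir" already present; 7 new (g, g, l, c, c, l, i)
  "rcligiig" → prefix "r" already present; 7 new (c, l, i, g, i, i, g)
  "lgilgrgr" → prefix "l" already present; 7 new (g, i, l, g, r, g, r)
Total nodes = 4 + 10 + 9 + 11 + 9 + 7 + 7 + 7 = 64

64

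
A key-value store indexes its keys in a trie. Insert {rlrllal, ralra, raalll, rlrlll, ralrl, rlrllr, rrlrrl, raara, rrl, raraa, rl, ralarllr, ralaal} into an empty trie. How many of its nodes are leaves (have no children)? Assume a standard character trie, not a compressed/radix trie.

A leaf is a node with no children — equivalently, the end of a word that is not a proper prefix of any other stored word.
Those words: "raalll", "raara", "ralaal", "ralarllr", "ralra", "ralrl", "raraa", "rlrllal", "rlrlll", "rlrllr", "rrlrrl"
Leaf count: 11

11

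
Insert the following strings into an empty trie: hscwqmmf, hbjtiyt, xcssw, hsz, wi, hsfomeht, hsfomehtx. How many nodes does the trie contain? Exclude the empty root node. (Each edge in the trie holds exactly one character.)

Trace insertions, counting only characters that open a new branch:
  "hscwqmmf" → 8 new (h, s, c, w, q, m, m, f)
  "hbjtiyt" → prefix "h" already present; 6 new (b, j, t, i, y, t)
  "xcssw" → 5 new (x, c, s, s, w)
  "hsz" → prefix "hs" already present; 1 new (z)
  "wi" → 2 new (w, i)
  "hsfomeht" → prefix "hs" already present; 6 new (f, o, m, e, h, t)
  "hsfomehtx" → prefix "hsfomeht" already present; 1 new (x)
Total nodes = 8 + 6 + 5 + 1 + 2 + 6 + 1 = 29

29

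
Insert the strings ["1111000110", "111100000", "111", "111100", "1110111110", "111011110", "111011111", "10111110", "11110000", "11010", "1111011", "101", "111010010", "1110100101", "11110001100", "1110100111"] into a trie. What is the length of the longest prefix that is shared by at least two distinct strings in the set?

10

Equivalently: take the maximum, over all pairs, of their longest common prefix length.
e.g. "1111000110" and "11110001100" share the prefix "1111000110" of length 10; no pair shares a longer one.
Longest shared-prefix length: 10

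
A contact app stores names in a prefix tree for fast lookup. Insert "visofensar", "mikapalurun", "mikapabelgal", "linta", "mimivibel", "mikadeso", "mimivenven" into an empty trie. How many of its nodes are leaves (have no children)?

7

Leaves are exactly the stored words that no other stored word extends.
Those words: "linta", "mikadeso", "mikapabelgal", "mikapalurun", "mimivenven", "mimivibel", "visofensar"
Leaf count: 7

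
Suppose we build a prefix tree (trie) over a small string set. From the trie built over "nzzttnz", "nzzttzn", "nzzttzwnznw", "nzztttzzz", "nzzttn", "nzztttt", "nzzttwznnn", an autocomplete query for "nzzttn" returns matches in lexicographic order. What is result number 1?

nzzttn

Filter for "nzzttn…" and sort: "nzzttn", "nzzttnz"
The 1st is nzzttn.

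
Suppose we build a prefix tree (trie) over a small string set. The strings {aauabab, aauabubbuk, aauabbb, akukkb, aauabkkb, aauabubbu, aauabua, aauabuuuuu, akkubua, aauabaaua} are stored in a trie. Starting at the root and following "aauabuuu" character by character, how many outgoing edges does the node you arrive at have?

The children of the "aauabuuu" node are the distinct next characters among strings starting with "aauabuuu".
Distinct next characters after "aauabuuu": u.
That node has 1 child edge.

1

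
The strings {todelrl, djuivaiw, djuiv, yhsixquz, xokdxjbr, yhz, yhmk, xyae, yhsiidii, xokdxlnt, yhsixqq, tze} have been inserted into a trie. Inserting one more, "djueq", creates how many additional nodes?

2

"dju" is already a path in the trie; the remaining "eq" must be added.
Each of the 2 remaining characters creates one node.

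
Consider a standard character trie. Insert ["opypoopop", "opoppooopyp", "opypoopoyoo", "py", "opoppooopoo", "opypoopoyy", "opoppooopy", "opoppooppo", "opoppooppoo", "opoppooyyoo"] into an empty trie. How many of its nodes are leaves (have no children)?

A leaf is a node with no children — equivalently, the end of a word that is not a proper prefix of any other stored word.
Those words: "opoppooopoo", "opoppooopyp", "opoppooppoo", "opoppooyyoo", "opypoopop", "opypoopoyoo", "opypoopoyy", "py"
Leaf count: 8

8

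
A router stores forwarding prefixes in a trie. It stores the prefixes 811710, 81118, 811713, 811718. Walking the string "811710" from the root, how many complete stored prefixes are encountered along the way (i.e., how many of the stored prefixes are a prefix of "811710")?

Traverse "811710" character by character; count nodes along the way that are marked as word ends.
Prefixes of the query that are stored words: "811710"
Count: 1

1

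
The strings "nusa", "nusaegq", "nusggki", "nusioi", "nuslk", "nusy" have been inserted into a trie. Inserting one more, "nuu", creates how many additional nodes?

"nu" is already a path in the trie; the remaining "u" must be added.
So 3 − 2 = 1 new nodes.

1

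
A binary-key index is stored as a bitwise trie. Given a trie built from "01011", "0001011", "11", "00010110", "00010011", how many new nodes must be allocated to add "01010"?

1

The longest prefix of "01010" already in the trie is "0101" (length 4).
New nodes needed: |"01010"| − 4 = 5 − 4 = 1.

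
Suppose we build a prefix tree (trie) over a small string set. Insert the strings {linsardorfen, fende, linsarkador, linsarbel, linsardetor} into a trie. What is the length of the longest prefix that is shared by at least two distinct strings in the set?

7

Look for the deepest trie node that still has at least two words in its subtree.
e.g. "linsardetor" and "linsardorfen" share the prefix "linsard" of length 7; no pair shares a longer one.
Longest shared-prefix length: 7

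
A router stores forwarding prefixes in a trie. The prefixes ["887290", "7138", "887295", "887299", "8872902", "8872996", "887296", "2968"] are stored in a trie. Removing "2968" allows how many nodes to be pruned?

4

Walk "2968" from the leaf back toward the root, removing each node that no remaining word uses.
No other word shares any prefix with "2968", so all 4 of its nodes go.
Nodes removed: 4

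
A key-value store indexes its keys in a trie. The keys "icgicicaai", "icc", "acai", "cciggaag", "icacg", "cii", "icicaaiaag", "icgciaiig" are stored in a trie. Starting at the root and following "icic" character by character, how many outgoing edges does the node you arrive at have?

Walk "icic" from the root, arriving at one node.
Distinct next characters after "icic": a.
That node has 1 child edge.

1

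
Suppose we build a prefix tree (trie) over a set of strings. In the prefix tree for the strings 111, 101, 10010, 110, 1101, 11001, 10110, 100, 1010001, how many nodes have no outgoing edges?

6

A leaf is a node with no children — equivalently, the end of a word that is not a proper prefix of any other stored word.
Those words: "10010", "1010001", "10110", "11001", "1101", "111"
Leaf count: 6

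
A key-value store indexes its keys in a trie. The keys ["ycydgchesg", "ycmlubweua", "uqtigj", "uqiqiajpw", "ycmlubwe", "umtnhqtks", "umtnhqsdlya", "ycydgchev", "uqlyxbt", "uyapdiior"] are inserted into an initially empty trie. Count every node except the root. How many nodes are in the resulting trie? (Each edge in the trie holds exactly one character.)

58

For each word, the new-node count is its length minus the longest prefix already in the trie:
  "ycydgchesg" → 10 new (y, c, y, d, g, c, h, e, s, g)
  "ycmlubweua" → prefix "yc" already present; 8 new (m, l, u, b, w, e, u, a)
  "uqtigj" → 6 new (u, q, t, i, g, j)
  "uqiqiajpw" → prefix "uq" already present; 7 new (i, q, i, a, j, p, w)
  "ycmlubwe" → prefix "ycmlubwe" already present; 0 new (none)
  "umtnhqtks" → prefix "u" already present; 8 new (m, t, n, h, q, t, k, s)
  "umtnhqsdlya" → prefix "umtnhq" already present; 5 new (s, d, l, y, a)
  "ycydgchev" → prefix "ycydgche" already present; 1 new (v)
  "uqlyxbt" → prefix "uq" already present; 5 new (l, y, x, b, t)
  "uyapdiior" → prefix "u" already present; 8 new (y, a, p, d, i, i, o, r)
Total nodes = 10 + 8 + 6 + 7 + 0 + 8 + 5 + 1 + 5 + 8 = 58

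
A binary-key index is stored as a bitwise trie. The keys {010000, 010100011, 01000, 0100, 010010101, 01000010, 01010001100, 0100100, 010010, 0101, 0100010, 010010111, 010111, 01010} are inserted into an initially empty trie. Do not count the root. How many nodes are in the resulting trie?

Trie structure (* marks end of a word):
(root)
└─ 0
   └─ 1
      └─ 0
         ├─ 0 *
         │  ├─ 0 *
         │  │  ├─ 0 *
         │  │  │  └─ 1
         │  │  │     └─ 0 *
         │  │  └─ 1
         │  │     └─ 0 *
         │  └─ 1
         │     └─ 0 *
         │        ├─ 0 *
         │        └─ 1
         │           ├─ 0
         │           │  └─ 1 *
         │           └─ 1
         │              └─ 1 *
         └─ 1 *
            ├─ 0 *
            │  └─ 0
            │     └─ 0
            │        └─ 1
            │           └─ 1 *
            │              └─ 0
            │                 └─ 0 *
            └─ 1
               └─ 1 *
Counting every labelled node above: 28.

28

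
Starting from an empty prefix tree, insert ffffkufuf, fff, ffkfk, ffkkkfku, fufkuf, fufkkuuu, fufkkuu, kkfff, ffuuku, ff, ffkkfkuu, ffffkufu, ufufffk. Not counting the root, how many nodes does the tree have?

46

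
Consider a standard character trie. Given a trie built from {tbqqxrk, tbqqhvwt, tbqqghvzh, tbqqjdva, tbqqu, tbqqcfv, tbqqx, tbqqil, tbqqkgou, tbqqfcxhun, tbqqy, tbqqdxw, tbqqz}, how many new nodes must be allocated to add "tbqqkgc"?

1

"tbqqkg" is already a path in the trie; the remaining "c" must be added.
So 7 − 6 = 1 new nodes.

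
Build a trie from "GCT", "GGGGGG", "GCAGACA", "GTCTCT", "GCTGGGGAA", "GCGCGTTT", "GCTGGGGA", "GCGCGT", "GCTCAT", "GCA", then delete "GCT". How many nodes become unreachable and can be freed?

After clearing the end-marker at "GCT", prune upward until reaching a node still needed by another word.
Every node on "GCT" is still needed (e.g. by "GCTGGGGAA"), so nothing is freed.
Nodes removed: 0

0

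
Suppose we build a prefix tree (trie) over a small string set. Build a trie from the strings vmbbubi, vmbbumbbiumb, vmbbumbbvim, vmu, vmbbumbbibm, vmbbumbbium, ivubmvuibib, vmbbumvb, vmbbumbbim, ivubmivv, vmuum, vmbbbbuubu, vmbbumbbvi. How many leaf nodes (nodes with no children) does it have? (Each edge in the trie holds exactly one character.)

10

Leaves are exactly the stored words that no other stored word extends.
Those words: "ivubmivv", "ivubmvuibib", "vmbbbbuubu", "vmbbubi", "vmbbumbbibm", "vmbbumbbim", "vmbbumbbiumb", "vmbbumbbvim", "vmbbumvb", "vmuum"
Leaf count: 10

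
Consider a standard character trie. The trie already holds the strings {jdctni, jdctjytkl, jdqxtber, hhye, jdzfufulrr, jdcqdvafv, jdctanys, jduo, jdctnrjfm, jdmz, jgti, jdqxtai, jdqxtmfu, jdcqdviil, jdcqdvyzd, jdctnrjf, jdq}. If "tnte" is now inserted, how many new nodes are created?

4

No existing word starts with "t", so every character of "tnte" needs a new node.
4 − 0 = 4 new nodes.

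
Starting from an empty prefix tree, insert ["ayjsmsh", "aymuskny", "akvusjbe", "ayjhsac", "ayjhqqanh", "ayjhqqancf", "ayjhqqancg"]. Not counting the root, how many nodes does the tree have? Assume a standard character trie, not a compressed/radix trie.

Trace insertions, counting only characters that open a new branch:
  "ayjsmsh" → 7 new (a, y, j, s, m, s, h)
  "aymuskny" → prefix "ay" already present; 6 new (m, u, s, k, n, y)
  "akvusjbe" → prefix "a" already present; 7 new (k, v, u, s, j, b, e)
  "ayjhsac" → prefix "ayj" already present; 4 new (h, s, a, c)
  "ayjhqqanh" → prefix "ayjh" already present; 5 new (q, q, a, n, h)
  "ayjhqqancf" → prefix "ayjhqqan" already present; 2 new (c, f)
  "ayjhqqancg" → prefix "ayjhqqanc" already present; 1 new (g)
Total nodes = 7 + 6 + 7 + 4 + 5 + 2 + 1 = 32

32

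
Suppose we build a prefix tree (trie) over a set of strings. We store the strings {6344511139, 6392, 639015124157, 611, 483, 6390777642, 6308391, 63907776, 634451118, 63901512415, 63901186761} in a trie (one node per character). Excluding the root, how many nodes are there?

44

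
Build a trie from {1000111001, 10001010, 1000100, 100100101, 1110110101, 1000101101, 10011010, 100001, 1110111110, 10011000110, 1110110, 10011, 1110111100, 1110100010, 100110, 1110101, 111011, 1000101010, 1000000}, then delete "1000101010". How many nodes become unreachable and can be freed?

After clearing the end-marker at "1000101010", prune upward until reaching a node still needed by another word.
The suffix "10" (2 nodes) is used only by "1000101010"; "10001010" is itself a stored word, so pruning stops there.
Nodes removed: 2

2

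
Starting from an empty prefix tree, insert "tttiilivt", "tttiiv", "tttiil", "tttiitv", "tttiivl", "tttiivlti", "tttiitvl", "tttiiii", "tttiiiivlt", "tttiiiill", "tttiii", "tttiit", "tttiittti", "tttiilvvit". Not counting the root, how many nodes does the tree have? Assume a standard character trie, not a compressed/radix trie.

30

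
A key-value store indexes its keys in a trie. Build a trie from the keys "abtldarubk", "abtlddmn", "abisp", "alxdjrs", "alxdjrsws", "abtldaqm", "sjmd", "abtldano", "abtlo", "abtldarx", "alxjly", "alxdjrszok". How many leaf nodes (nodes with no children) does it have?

11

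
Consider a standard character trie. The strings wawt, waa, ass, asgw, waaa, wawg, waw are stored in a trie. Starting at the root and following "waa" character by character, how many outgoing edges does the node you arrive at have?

Walk "waa" from the root, arriving at one node.
Characters that immediately follow "waa" among the stored strings: {a}.
That node has 1 child edge.

1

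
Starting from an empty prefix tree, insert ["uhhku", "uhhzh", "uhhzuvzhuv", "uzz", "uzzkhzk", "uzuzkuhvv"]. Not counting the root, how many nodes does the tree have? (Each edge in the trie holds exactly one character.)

For each word, the new-node count is its length minus the longest prefix already in the trie:
  "uhhku" → 5 new (u, h, h, k, u)
  "uhhzh" → prefix "uhh" already present; 2 new (z, h)
  "uhhzuvzhuv" → prefix "uhhz" already present; 6 new (u, v, z, h, u, v)
  "uzz" → prefix "u" already present; 2 new (z, z)
  "uzzkhzk" → prefix "uzz" already present; 4 new (k, h, z, k)
  "uzuzkuhvv" → prefix "uz" already present; 7 new (u, z, k, u, h, v, v)
Total nodes = 5 + 2 + 6 + 2 + 4 + 7 = 26

26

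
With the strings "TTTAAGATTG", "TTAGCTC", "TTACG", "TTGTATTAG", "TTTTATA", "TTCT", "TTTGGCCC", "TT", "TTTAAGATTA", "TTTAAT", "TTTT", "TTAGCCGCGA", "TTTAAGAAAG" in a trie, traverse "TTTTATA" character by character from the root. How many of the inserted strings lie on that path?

Traverse "TTTTATA" character by character; count nodes along the way that are marked as word ends.
Prefixes of the query that are stored words: "TT", "TTTT", "TTTTATA"
Count: 3

3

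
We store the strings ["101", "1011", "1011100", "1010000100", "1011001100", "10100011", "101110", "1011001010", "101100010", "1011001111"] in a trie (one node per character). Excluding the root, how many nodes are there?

30

Count nodes per top-level branch (shared prefixes stored once):
  '1'-branch (101, 1010000100, 10100011, 1011, 101100010, 1011001010, 1011001100, 1011001111, 101110, 1011100): 30 nodes
Sum: 30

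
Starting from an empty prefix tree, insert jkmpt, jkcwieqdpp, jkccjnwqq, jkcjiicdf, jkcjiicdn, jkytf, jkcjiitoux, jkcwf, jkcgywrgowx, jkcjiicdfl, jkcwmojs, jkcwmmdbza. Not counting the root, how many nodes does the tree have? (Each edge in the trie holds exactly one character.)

52

For each word, the new-node count is its length minus the longest prefix already in the trie:
  "jkmpt" → 5 new (j, k, m, p, t)
  "jkcwieqdpp" → prefix "jk" already present; 8 new (c, w, i, e, q, d, p, p)
  "jkccjnwqq" → prefix "jkc" already present; 6 new (c, j, n, w, q, q)
  "jkcjiicdf" → prefix "jkc" already present; 6 new (j, i, i, c, d, f)
  "jkcjiicdn" → prefix "jkcjiicd" already present; 1 new (n)
  "jkytf" → prefix "jk" already present; 3 new (y, t, f)
  "jkcjiitoux" → prefix "jkcjii" already present; 4 new (t, o, u, x)
  "jkcwf" → prefix "jkcw" already present; 1 new (f)
  "jkcgywrgowx" → prefix "jkc" already present; 8 new (g, y, w, r, g, o, w, x)
  "jkcjiicdfl" → prefix "jkcjiicdf" already present; 1 new (l)
  "jkcwmojs" → prefix "jkcw" already present; 4 new (m, o, j, s)
  "jkcwmmdbza" → prefix "jkcwm" already present; 5 new (m, d, b, z, a)
Total nodes = 5 + 8 + 6 + 6 + 1 + 3 + 4 + 1 + 8 + 1 + 4 + 5 = 52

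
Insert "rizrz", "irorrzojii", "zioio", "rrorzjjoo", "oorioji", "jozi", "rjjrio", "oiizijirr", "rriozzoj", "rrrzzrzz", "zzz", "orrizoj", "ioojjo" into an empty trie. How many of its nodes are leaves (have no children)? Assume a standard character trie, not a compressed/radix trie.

13

A leaf is a node with no children — equivalently, the end of a word that is not a proper prefix of any other stored word.
Those words: "ioojjo", "irorrzojii", "jozi", "oiizijirr", "oorioji", "orrizoj", "rizrz", "rjjrio", "rriozzoj", "rrorzjjoo", "rrrzzrzz", "zioio", "zzz"
Leaf count: 13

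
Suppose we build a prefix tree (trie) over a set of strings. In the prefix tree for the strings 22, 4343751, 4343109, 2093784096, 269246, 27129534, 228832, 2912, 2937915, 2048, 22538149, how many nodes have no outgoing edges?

Leaves are exactly the stored words that no other stored word extends.
Those words: "2048", "2093784096", "22538149", "228832", "269246", "27129534", "2912", "2937915", "4343109", "4343751"
Leaf count: 10

10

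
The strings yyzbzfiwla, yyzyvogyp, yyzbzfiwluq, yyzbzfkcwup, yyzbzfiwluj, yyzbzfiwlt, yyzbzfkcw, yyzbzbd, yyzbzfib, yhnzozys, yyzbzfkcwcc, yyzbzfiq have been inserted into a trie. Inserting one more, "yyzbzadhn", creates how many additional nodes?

4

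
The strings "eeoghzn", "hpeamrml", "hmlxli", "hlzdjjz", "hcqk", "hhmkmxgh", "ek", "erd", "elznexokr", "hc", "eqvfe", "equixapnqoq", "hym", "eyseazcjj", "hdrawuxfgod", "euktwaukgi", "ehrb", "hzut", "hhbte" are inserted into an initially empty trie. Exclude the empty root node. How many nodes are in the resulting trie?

98

For each word, the new-node count is its length minus the longest prefix already in the trie:
  "eeoghzn" → 7 new (e, e, o, g, h, z, n)
  "hpeamrml" → 8 new (h, p, e, a, m, r, m, l)
  "hmlxli" → prefix "h" already present; 5 new (m, l, x, l, i)
  "hlzdjjz" → prefix "h" already present; 6 new (l, z, d, j, j, z)
  "hcqk" → prefix "h" already present; 3 new (c, q, k)
  "hhmkmxgh" → prefix "h" already present; 7 new (h, m, k, m, x, g, h)
  "ek" → prefix "e" already present; 1 new (k)
  "erd" → prefix "e" already present; 2 new (r, d)
  "elznexokr" → prefix "e" already present; 8 new (l, z, n, e, x, o, k, r)
  "hc" → prefix "hc" already present; 0 new (none)
  "eqvfe" → prefix "e" already present; 4 new (q, v, f, e)
  "equixapnqoq" → prefix "eq" already present; 9 new (u, i, x, a, p, n, q, o, q)
  "hym" → prefix "h" already present; 2 new (y, m)
  "eyseazcjj" → prefix "e" already present; 8 new (y, s, e, a, z, c, j, j)
  "hdrawuxfgod" → prefix "h" already present; 10 new (d, r, a, w, u, x, f, g, o, d)
  "euktwaukgi" → prefix "e" already present; 9 new (u, k, t, w, a, u, k, g, i)
  "ehrb" → prefix "e" already present; 3 new (h, r, b)
  "hzut" → prefix "h" already present; 3 new (z, u, t)
  "hhbte" → prefix "hh" already present; 3 new (b, t, e)
Total nodes = 7 + 8 + 5 + 6 + 3 + 7 + 1 + 2 + 8 + 0 + 4 + 9 + 2 + 8 + 10 + 9 + 3 + 3 + 3 = 98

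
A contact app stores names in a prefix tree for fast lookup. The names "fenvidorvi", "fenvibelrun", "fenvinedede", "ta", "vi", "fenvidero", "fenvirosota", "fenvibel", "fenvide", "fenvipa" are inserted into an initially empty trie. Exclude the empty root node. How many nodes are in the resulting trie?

37

Insert word by word; a character creates a node only if that edge doesn't already exist:
  "fenvidorvi" → 10 new (f, e, n, v, i, d, o, r, v, i)
  "fenvibelrun" → prefix "fenvi" already present; 6 new (b, e, l, r, u, n)
  "fenvinedede" → prefix "fenvi" already present; 6 new (n, e, d, e, d, e)
  "ta" → 2 new (t, a)
  "vi" → 2 new (v, i)
  "fenvidero" → prefix "fenvid" already present; 3 new (e, r, o)
  "fenvirosota" → prefix "fenvi" already present; 6 new (r, o, s, o, t, a)
  "fenvibel" → prefix "fenvibel" already present; 0 new (none)
  "fenvide" → prefix "fenvide" already present; 0 new (none)
  "fenvipa" → prefix "fenvi" already present; 2 new (p, a)
Total nodes = 10 + 6 + 6 + 2 + 2 + 3 + 6 + 0 + 0 + 2 = 37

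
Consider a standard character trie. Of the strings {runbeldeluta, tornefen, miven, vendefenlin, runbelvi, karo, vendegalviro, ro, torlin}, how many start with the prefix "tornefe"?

Traverse to the node for "tornefe", then collect every word in that subtree.
Words under "tornefe": tornefen
Count: 1

1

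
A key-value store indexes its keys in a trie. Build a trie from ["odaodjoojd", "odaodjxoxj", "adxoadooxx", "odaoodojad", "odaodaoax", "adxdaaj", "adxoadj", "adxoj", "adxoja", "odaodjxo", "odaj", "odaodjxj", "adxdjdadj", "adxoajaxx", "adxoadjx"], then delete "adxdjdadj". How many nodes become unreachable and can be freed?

5

Walk "adxdjdadj" from the leaf back toward the root, removing each node that no remaining word uses.
The suffix "jdadj" (5 nodes) is used only by "adxdjdadj"; the node for "adxd" still has the child "a", so pruning stops there.
Nodes removed: 5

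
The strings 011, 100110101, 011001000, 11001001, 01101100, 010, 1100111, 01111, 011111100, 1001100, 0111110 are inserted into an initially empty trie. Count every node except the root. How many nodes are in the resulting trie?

40

Count nodes per top-level branch (shared prefixes stored once):
  '0'-branch (010, 011, 011001000, 01101100, 01111, 0111110, 011111100): 21 nodes
  '1'-branch (1001100, 100110101, 11001001, 1100111): 19 nodes
Sum: 40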